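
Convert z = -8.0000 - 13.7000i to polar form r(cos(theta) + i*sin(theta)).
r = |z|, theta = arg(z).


r = sqrt(64+187.69) = sqrt(251.69) = 15.8647
theta = atan2(-13.7, -8) = -120.2824 degrees

r = 15.8647, theta = -120.2824 degrees


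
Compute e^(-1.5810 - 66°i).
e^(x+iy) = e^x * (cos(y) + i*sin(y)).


e^-1.5810 = 0.2058
cos(-66°) = 0.4067
sin(-66°) = -0.9135
Real = 0.2058*0.4067 = 0.0837
Imag = 0.2058*(-0.9135) = -0.1880

0.0837 - 0.1880i


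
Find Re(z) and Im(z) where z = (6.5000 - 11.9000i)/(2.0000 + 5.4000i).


Multiply by conjugate: (6.5000 - 11.9000i)(2.0000 - 5.4000i) / (2^2 + 5.4^2)
Numerator real = 6.5*2 - (11.9)*5.4 = -51.26
Numerator imag = -11.9*2 - 6.5*5.4 = -58.9
Denominator = 33.16
Re(z) = -51.26/33.16 = -1.5458
Im(z) = -58.9/33.16 = -1.7762

Re(z) = -1.5458, Im(z) = -1.7762


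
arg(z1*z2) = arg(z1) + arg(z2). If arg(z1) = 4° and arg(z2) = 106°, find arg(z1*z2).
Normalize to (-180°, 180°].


arg(z1*z2) = 4° + 106° = 110°
Normalized to (-180°, 180°]: 110°

110°


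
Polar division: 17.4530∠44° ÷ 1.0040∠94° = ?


r = 17.4530 / 1.0040 = 17.3835
theta = 44° - 94° = -50° = 310° (mod 360)

17.3835 cis(310°)


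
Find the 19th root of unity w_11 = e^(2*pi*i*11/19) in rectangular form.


Angle = 360*11/19 = 208.4211°
a = cos(208.4211°) = -0.8795
b = sin(208.4211°) = -0.4759

-0.8795 - 0.4759i


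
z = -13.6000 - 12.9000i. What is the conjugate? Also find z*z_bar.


z_bar = -13.6000 + 12.9000i
z*z_bar = (-13.6)^2 + (-12.9)^2 = 184.96 + 166.41 = 351.37

z_bar = -13.6000 + 12.9000i, z*z_bar = 351.37


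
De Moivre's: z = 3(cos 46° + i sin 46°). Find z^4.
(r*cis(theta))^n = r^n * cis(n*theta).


r^4 = 3^4 = 81
n*theta = 4*46° = 184° = 184° (mod 360)
a = 81*cos(184°) = -80.8027
b = 81*sin(184°) = -5.6503

81 cis(184°) = -80.8027 - 5.6503i


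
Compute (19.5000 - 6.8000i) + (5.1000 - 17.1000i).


Real: 19.5 + 5.1 = 24.6
Imag: -6.8 - 17.1 = -23.9

24.6000 - 23.9000i


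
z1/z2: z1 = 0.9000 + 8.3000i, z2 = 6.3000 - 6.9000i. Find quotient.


Conjugate of z2 = 6.3000 + 6.9000i
Numerator: (0.9000 + 8.3000i)(6.3000 + 6.9000i) = -51.6000 + 58.5000i
Denominator: 6.3^2 + (-6.9)^2 = 87.3
Result = (-51.6000 + 58.5000i)/87.3

-0.5911 + 0.6701i


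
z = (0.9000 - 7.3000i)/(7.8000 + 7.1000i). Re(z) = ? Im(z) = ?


Multiply by conjugate: (0.9000 - 7.3000i)(7.8000 - 7.1000i) / (7.8^2 + 7.1^2)
Numerator real = 0.9*7.8 - (7.3)*7.1 = -44.81
Numerator imag = -7.3*7.8 - 0.9*7.1 = -63.33
Denominator = 111.25
Re(z) = -44.81/111.25 = -0.4028
Im(z) = -63.33/111.25 = -0.5693

Re(z) = -0.4028, Im(z) = -0.5693


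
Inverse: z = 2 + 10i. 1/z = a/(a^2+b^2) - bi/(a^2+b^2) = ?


|z|^2 = 4+100 = 104
1/z = (2 - 10i)/104

1/z = 0.0192 - 0.0962i


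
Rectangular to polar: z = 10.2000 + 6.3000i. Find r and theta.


r = sqrt(104.04+39.69) = sqrt(143.73) = 11.9887
theta = atan2(6.3, 10.2) = 31.7014 degrees

r = 11.9887, theta = 31.7014 degrees


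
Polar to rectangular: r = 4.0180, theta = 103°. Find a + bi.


a = 4.0180*cos(103°) = 4.0180*(-0.224951) = -0.9039
b = 4.0180*sin(103°) = 4.0180*0.97437 = 3.9150

-0.9039 + 3.9150i


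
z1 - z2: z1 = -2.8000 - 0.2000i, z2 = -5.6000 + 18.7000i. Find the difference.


Real: -2.8 + 5.6 = 2.8
Imag: -0.2 - 18.7 = -18.9

2.8000 - 18.9000i


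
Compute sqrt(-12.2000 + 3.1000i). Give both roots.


|z| = sqrt(148.84+9.61) = 12.5877
sqrt((|z|+a)/2) = sqrt((12.5877+(-12.2))/2) = sqrt(0.1938) = 0.4403
sqrt((|z|-a)/2) = sqrt((12.5877-(-12.2))/2) = sqrt(12.3938) = 3.5205

±(0.4403 + 3.5205i) i.e. 0.4403 + 3.5205i and -0.4403 - 3.5205i


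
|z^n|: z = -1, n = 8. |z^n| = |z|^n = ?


|z| = sqrt(1+0) = sqrt(1) = 1
|z^8| = |z|^8 = 1^8 = 1

|z^8| = 1


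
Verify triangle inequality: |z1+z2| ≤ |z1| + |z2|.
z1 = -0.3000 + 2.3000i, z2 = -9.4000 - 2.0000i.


|z1| = sqrt((-0.3)^2 + 2.3^2) = sqrt(5.38) = 2.3195
|z2| = sqrt((-9.4)^2 + (-2)^2) = sqrt(92.36) = 9.6104
z1+z2 = -9.7000 + 0.3000i
|z1+z2| = sqrt(94.18) = 9.7046
|z1|+|z2| = 2.3195 + 9.6104 = 11.9299

|z1+z2| = 9.7046 ≤ |z1|+|z2| = 11.9299 (verified)


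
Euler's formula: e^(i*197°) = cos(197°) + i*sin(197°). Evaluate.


cos(197°) = -0.9563
sin(197°) = -0.2924

e^(i*197°) = -0.9563 - 0.2924i


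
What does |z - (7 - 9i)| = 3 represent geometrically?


|z - z0| = r is a circle with center z0 and radius r.
Center = (7, -9), radius = 3

Circle with center (7, -9) and radius 3


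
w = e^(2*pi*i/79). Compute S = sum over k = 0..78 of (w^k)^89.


The roots are w_k = w^k with w = e^(2*pi*i/79), and (w^k)^89 = (w^89)^k.
So S = 1 + u + u^2 + ... + u^(78) with u = w^89.
89 = 1*79 + 10, so 89 is not a multiple of 79: u = (w^79)^1 * w^10 = w^10 ≠ 1 (w is a primitive 79th root), while u^79 = (w^79)^89 = 1.
Geometric series: S = (1 - u^79)/(1 - u) = (1 - 1)/(1 - u) = 0

S = 0


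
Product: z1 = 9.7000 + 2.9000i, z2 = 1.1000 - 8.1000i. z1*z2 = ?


Real = 9.7*1.1 - 2.9*(-8.1) = 10.67 - (-23.49) = 34.16
Imag = 9.7*(-8.1) + 1.1*2.9 = -78.57 + 3.19 = -75.38

34.1600 - 75.3800i


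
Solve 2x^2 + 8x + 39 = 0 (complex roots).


disc = 8^2 - 4*2*39 = 64 - 312 = -248
sqrt(|disc|) = sqrt(248) = 15.7480
Real part = -8/(2*2) = -2.0000
Imag part = 15.7480/(2*2) = 3.9370

-2.0000 ± 3.9370i


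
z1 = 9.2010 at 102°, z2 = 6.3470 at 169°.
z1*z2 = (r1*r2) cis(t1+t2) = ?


r = 9.2010 * 6.3470 = 58.3987
theta = 102° + 169° = 271° = 271° (mod 360)

58.3987 cis(271°)


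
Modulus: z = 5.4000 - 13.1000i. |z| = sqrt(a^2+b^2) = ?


|z| = sqrt(5.4^2 + (-13.1)^2) = sqrt(29.16 + 171.61) = sqrt(200.77) = 14.1693

|z| = 14.1693


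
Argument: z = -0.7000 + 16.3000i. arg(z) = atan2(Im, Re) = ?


Re = -0.7, Im = 16.3
arg = atan2(16.3, -0.7) = 92.4590 degrees

arg(z) = 92.4590 degrees


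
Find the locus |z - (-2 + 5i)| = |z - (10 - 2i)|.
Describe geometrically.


Equal distances means the locus is the perpendicular bisector of z1 and z2.
Midpoint = ((-2+10)/2, (5+(-2))/2) = (4.0000, 1.5000)

Perpendicular bisector through (4.0000, 1.5000)


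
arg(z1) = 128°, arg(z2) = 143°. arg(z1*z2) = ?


arg(z1*z2) = 128° + 143° = 271°
Normalized to (-180°, 180°]: -89°

-89°


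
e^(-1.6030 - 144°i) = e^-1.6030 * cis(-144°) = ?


e^-1.6030 = 0.20129
cos(-144°) = -0.809
sin(-144°) = -0.5878
Real = 0.20129*(-0.809) = -0.1628
Imag = 0.20129*(-0.5878) = -0.1183

-0.1628 - 0.1183i


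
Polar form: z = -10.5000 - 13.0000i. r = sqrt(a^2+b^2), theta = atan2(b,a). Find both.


r = sqrt(110.25+169) = sqrt(279.25) = 16.7108
theta = atan2(-13, -10.5) = -128.9275 degrees

r = 16.7108, theta = -128.9275 degrees


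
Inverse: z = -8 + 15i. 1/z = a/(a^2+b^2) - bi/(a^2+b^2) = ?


|z|^2 = 64+225 = 289
1/z = (-8 - 15i)/289

1/z = -0.0277 - 0.0519i


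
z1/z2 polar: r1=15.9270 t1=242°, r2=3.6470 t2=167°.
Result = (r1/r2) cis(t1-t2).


r = 15.9270 / 3.6470 = 4.3672
theta = 242° - 167° = 75° = 75° (mod 360)

4.3672 cis(75°)


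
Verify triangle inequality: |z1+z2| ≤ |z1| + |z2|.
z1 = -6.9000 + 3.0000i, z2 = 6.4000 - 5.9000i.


|z1| = sqrt((-6.9)^2 + 3^2) = sqrt(56.61) = 7.5240
|z2| = sqrt(6.4^2 + (-5.9)^2) = sqrt(75.77) = 8.7046
z1+z2 = -0.5000 - 2.9000i
|z1+z2| = sqrt(8.66) = 2.9428
|z1|+|z2| = 7.5240 + 8.7046 = 16.2286

|z1+z2| = 2.9428 ≤ |z1|+|z2| = 16.2286 (verified)


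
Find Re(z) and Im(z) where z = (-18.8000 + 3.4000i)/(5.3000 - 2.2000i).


Multiply by conjugate: (-18.8000 + 3.4000i)(5.3000 + 2.2000i) / (5.3^2 + (-2.2)^2)
Numerator real = -18.8*5.3 + 3.4*(-2.2) = -107.12
Numerator imag = 3.4*5.3 - (-18.8)*(-2.2) = -23.34
Denominator = 32.93
Re(z) = -107.12/32.93 = -3.2530
Im(z) = -23.34/32.93 = -0.7088

Re(z) = -3.2530, Im(z) = -0.7088


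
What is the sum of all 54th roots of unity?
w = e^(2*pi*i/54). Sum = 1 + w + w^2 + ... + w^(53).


The sum of all 54th roots of unity is 0.
Geometric series: (1 - w^54)/(1 - w) = (1-1)/(1-w) = 0 since w^54 = 1, w ≠ 1.
Alternatively: coefficient of z^53 in z^54 - 1 is 0.

0


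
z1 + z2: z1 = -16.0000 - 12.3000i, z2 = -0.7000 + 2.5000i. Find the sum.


Real: -16 - 0.7 = -16.7
Imag: -12.3 + 2.5 = -9.8

-16.7000 - 9.8000i


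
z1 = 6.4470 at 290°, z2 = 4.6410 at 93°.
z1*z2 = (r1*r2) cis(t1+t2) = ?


r = 6.4470 * 4.6410 = 29.9205
theta = 290° + 93° = 383° = 23° (mod 360)

29.9205 cis(23°)


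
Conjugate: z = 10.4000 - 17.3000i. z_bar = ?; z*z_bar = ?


z_bar = 10.4000 + 17.3000i
z*z_bar = 10.4^2 + (-17.3)^2 = 108.16 + 299.29 = 407.45

z_bar = 10.4000 + 17.3000i, z*z_bar = 407.45


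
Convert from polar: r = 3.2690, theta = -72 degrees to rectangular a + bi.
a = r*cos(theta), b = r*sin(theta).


a = 3.2690*cos(-72°) = 3.2690*0.30902 = 1.0102
b = 3.2690*sin(-72°) = 3.2690*(-0.95106) = -3.1090

1.0102 - 3.1090i


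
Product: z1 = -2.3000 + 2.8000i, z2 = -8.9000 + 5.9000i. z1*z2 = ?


Real = -2.3*(-8.9) - 2.8*5.9 = 20.47 - 16.52 = 3.95
Imag = -2.3*5.9 - (8.9)*2.8 = -13.57 - (24.92) = -38.49

3.9500 - 38.4900i


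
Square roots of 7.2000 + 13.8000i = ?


|z| = sqrt(51.84+190.44) = 15.5653
sqrt((|z|+a)/2) = sqrt((15.5653+7.2)/2) = sqrt(11.3827) = 3.3738
sqrt((|z|-a)/2) = sqrt((15.5653-7.2)/2) = sqrt(4.1827) = 2.0452

±(3.3738 + 2.0452i) i.e. 3.3738 + 2.0452i and -3.3738 - 2.0452i


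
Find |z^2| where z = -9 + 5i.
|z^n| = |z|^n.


|z| = sqrt(81+25) = sqrt(106) = 10.2956
|z^2| = |z|^2 = (sqrt(106))^2 = 106

|z^2| = 106


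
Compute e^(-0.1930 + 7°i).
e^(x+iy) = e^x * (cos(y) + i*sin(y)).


e^-0.1930 = 0.8245
cos(7°) = 0.9925
sin(7°) = 0.1219
Real = 0.8245*0.9925 = 0.8183
Imag = 0.8245*0.1219 = 0.1005

0.8183 + 0.1005i


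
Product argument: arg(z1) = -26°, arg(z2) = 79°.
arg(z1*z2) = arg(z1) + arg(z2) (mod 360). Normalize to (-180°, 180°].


arg(z1*z2) = -26° + 79° = 53°
Normalized to (-180°, 180°]: 53°

53°


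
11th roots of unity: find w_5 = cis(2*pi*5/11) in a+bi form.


Angle = 360*5/11 = 163.6364°
a = cos(163.6364°) = -0.9595
b = sin(163.6364°) = 0.2817

-0.9595 + 0.2817i


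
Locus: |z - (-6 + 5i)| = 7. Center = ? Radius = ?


|z - z0| = r is a circle with center z0 and radius r.
Center = (-6, 5), radius = 7

Circle with center (-6, 5) and radius 7


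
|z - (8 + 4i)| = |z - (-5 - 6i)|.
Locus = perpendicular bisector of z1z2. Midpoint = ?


Equal distances means the locus is the perpendicular bisector of z1 and z2.
Midpoint = ((8+(-5))/2, (4+(-6))/2) = (1.5000, -1.0000)

Perpendicular bisector through (1.5000, -1.0000)


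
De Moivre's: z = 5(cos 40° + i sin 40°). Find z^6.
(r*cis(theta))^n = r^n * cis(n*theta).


r^6 = 5^6 = 15625
n*theta = 6*40° = 240° = 240° (mod 360)
a = 15625*cos(240°) = -7812.5000
b = 15625*sin(240°) = -13531.6469

15625 cis(240°) = -7812.5000 - 13531.6469i


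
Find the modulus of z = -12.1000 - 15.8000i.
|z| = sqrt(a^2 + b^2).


|z| = sqrt((-12.1)^2 + (-15.8)^2) = sqrt(146.41 + 249.64) = sqrt(396.05) = 19.9010

|z| = 19.9010


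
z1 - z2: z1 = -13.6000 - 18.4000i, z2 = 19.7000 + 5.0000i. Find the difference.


Real: -13.6 - 19.7 = -33.3
Imag: -18.4 - 5 = -23.4

-33.3000 - 23.4000i


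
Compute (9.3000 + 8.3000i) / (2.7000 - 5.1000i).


Conjugate of z2 = 2.7000 + 5.1000i
Numerator: (9.3000 + 8.3000i)(2.7000 + 5.1000i) = -17.2200 + 69.8400i
Denominator: 2.7^2 + (-5.1)^2 = 33.3
Result = (-17.2200 + 69.8400i)/33.3

-0.5171 + 2.0973i


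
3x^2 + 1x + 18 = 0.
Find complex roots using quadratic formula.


disc = 1^2 - 4*3*18 = 1 - 216 = -215
sqrt(|disc|) = sqrt(215) = 14.6629
Real part = -1/(2*3) = -0.1667
Imag part = 14.6629/(2*3) = 2.4438

-0.1667 ± 2.4438i


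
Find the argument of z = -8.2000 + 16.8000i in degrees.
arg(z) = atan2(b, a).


Re = -8.2, Im = 16.8
arg = atan2(16.8, -8.2) = 116.0168 degrees

arg(z) = 116.0168 degrees


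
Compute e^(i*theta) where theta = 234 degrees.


cos(234°) = -0.5878
sin(234°) = -0.8090

e^(i*234°) = -0.5878 - 0.8090i


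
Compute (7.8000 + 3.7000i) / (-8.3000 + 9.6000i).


Conjugate of z2 = -8.3000 - 9.6000i
Numerator: (7.8000 + 3.7000i)(-8.3000 - 9.6000i) = -29.2200 - 105.5900i
Denominator: (-8.3)^2 + 9.6^2 = 161.05
Result = (-29.2200 - 105.5900i)/161.05

-0.1814 - 0.6556i


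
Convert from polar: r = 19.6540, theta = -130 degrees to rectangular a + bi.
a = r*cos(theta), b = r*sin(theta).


a = 19.6540*cos(-130°) = 19.6540*(-0.6427876) = -12.6333
b = 19.6540*sin(-130°) = 19.6540*(-0.76604) = -15.0558

-12.6333 - 15.0558i


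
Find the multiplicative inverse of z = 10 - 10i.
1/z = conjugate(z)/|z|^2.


|z|^2 = 100+100 = 200
1/z = (10 + 10i)/200

1/z = 0.0500 + 0.0500i


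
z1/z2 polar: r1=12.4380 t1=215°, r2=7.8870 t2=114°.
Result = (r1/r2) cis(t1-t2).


r = 12.4380 / 7.8870 = 1.5770
theta = 215° - 114° = 101° = 101° (mod 360)

1.5770 cis(101°)


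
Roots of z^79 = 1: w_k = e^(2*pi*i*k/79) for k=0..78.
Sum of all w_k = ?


The sum of all 79th roots of unity is 0.
Geometric series: (1 - w^79)/(1 - w) = (1-1)/(1-w) = 0 since w^79 = 1, w ≠ 1.
Alternatively: coefficient of z^78 in z^79 - 1 is 0.

0


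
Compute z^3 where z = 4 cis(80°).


r^3 = 4^3 = 64
n*theta = 3*80° = 240° = 240° (mod 360)
a = 64*cos(240°) = -32.0000
b = 64*sin(240°) = -55.4256

64 cis(240°) = -32.0000 - 55.4256i


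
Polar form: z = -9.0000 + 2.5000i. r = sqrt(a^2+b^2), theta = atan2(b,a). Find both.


r = sqrt(81+6.25) = sqrt(87.25) = 9.3408
theta = atan2(2.5, -9) = 164.4759 degrees

r = 9.3408, theta = 164.4759 degrees


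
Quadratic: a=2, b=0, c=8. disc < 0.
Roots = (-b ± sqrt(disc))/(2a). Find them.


disc = 0^2 - 4*2*8 = 0 - 64 = -64
sqrt(|disc|) = sqrt(64) = 8.0000
Real part = 0/(2*2) = 0
Imag part = 8.0000/(2*2) = 2.0000

0 ± 2.0000i


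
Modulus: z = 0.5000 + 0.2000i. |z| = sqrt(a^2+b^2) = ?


|z| = sqrt(0.5^2 + 0.2^2) = sqrt(0.25 + 0.04) = sqrt(0.29) = 0.5385

|z| = 0.5385


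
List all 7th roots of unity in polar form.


The 7th roots of unity are cis(360k/7°) for k=0..6
Angle step = 360/7 = 51.4286°
Primitive root: cis(51.4286°)
Primitive root = 0.6235 + 0.7818i

7 roots at angles: 0°, 51.4286°, 102.8571°, 154.2857°, 205.7143°, 257.1429°, 308.5714°


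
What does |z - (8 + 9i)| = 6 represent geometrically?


|z - z0| = r is a circle with center z0 and radius r.
Center = (8, 9), radius = 6

Circle with center (8, 9) and radius 6


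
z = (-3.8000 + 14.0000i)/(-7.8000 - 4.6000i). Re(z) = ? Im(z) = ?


Multiply by conjugate: (-3.8000 + 14.0000i)(-7.8000 + 4.6000i) / ((-7.8)^2 + (-4.6)^2)
Numerator real = -3.8*(-7.8) + 14*(-4.6) = -34.76
Numerator imag = 14*(-7.8) - (-3.8)*(-4.6) = -126.68
Denominator = 82
Re(z) = -34.76/82 = -0.4239
Im(z) = -126.68/82 = -1.5449

Re(z) = -0.4239, Im(z) = -1.5449


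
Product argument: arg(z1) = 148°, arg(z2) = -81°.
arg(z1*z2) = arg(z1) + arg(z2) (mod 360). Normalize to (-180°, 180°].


arg(z1*z2) = 148° - 81° = 67°
Normalized to (-180°, 180°]: 67°

67°


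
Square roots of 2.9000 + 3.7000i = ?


|z| = sqrt(8.41+13.69) = 4.7011
sqrt((|z|+a)/2) = sqrt((4.7011+2.9)/2) = sqrt(3.8005) = 1.9495
sqrt((|z|-a)/2) = sqrt((4.7011-2.9)/2) = sqrt(0.9005) = 0.9490

±(1.9495 + 0.9490i) i.e. 1.9495 + 0.9490i and -1.9495 - 0.9490i


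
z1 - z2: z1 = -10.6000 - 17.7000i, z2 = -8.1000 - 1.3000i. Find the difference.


Real: -10.6 + 8.1 = -2.5
Imag: -17.7 + 1.3 = -16.4

-2.5000 - 16.4000i


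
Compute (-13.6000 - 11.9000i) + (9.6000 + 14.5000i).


Real: -13.6 + 9.6 = -4
Imag: -11.9 + 14.5 = 2.6

-4.0000 + 2.6000i


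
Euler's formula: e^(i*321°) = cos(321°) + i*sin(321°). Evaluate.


cos(321°) = 0.7771
sin(321°) = -0.6293

e^(i*321°) = 0.7771 - 0.6293i


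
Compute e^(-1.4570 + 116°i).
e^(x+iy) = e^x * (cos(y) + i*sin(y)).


e^-1.4570 = 0.23293
cos(116°) = -0.4384
sin(116°) = 0.8988
Real = 0.23293*(-0.4384) = -0.1021
Imag = 0.23293*0.8988 = 0.2094

-0.1021 + 0.2094i


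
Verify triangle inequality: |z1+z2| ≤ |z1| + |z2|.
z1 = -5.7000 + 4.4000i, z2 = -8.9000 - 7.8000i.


|z1| = sqrt((-5.7)^2 + 4.4^2) = sqrt(51.85) = 7.2007
|z2| = sqrt((-8.9)^2 + (-7.8)^2) = sqrt(140.05) = 11.8343
z1+z2 = -14.6000 - 3.4000i
|z1+z2| = sqrt(224.72) = 14.9907
|z1|+|z2| = 7.2007 + 11.8343 = 19.0350

|z1+z2| = 14.9907 ≤ |z1|+|z2| = 19.0350 (verified)


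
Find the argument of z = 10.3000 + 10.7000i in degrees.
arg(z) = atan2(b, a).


Re = 10.3, Im = 10.7
arg = atan2(10.7, 10.3) = 46.0912 degrees

arg(z) = 46.0912 degrees


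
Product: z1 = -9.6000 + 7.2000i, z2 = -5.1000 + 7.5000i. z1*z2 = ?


Real = -9.6*(-5.1) - 7.2*7.5 = 48.96 - 54 = -5.04
Imag = -9.6*7.5 - (5.1)*7.2 = -72 - (36.72) = -108.72

-5.0400 - 108.7200i


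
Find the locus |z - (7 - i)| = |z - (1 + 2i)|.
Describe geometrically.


Equal distances means the locus is the perpendicular bisector of z1 and z2.
Midpoint = ((7+1)/2, (-1+2)/2) = (4.0000, 0.5000)

Perpendicular bisector through (4.0000, 0.5000)


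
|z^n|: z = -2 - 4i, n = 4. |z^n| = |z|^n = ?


|z| = sqrt(4+16) = sqrt(20) = 4.4721
|z^4| = |z|^4 = (sqrt(20))^4 = 20^2 = 400

|z^4| = 400


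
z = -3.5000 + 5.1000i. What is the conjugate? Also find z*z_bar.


z_bar = -3.5000 - 5.1000i
z*z_bar = (-3.5)^2 + 5.1^2 = 12.25 + 26.01 = 38.26

z_bar = -3.5000 - 5.1000i, z*z_bar = 38.26


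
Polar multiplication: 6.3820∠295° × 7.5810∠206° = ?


r = 6.3820 * 7.5810 = 48.3819
theta = 295° + 206° = 501° = 141° (mod 360)

48.3819 cis(141°)


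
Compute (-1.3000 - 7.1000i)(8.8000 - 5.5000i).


Real = -1.3*8.8 - (-7.1)*(-5.5) = -11.44 - 39.05 = -50.49
Imag = -1.3*(-5.5) + 8.8*(-7.1) = 7.15 - (62.48) = -55.33

-50.4900 - 55.3300i


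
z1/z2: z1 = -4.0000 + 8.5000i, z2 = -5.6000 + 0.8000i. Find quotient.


Conjugate of z2 = -5.6000 - 0.8000i
Numerator: (-4.0000 + 8.5000i)(-5.6000 - 0.8000i) = 29.2000 - 44.4000i
Denominator: (-5.6)^2 + 0.8^2 = 32
Result = (29.2000 - 44.4000i)/32

0.9125 - 1.3875i


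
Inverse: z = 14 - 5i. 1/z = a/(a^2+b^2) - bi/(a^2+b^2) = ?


|z|^2 = 196+25 = 221
1/z = (14 + 5i)/221

1/z = 0.0633 + 0.0226i


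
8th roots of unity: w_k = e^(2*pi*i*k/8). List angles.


The 8th roots of unity are cis(360k/8°) for k=0..7
Angle step = 360/8 = 45°
Primitive root: cis(45°)
Primitive root = 0.7071 + 0.7071i

8 roots at angles: 0°, 45°, 90°, 135°, 180°, 225°, 270°, 315°


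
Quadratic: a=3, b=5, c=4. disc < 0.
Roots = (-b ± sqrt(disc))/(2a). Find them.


disc = 5^2 - 4*3*4 = 25 - 48 = -23
sqrt(|disc|) = sqrt(23) = 4.7958
Real part = -5/(2*3) = -0.8333
Imag part = 4.7958/(2*3) = 0.7993

-0.8333 ± 0.7993i


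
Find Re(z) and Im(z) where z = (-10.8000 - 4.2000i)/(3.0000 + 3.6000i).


Multiply by conjugate: (-10.8000 - 4.2000i)(3.0000 - 3.6000i) / (3^2 + 3.6^2)
Numerator real = -10.8*3 - (4.2)*3.6 = -47.52
Numerator imag = -4.2*3 - (-10.8)*3.6 = 26.28
Denominator = 21.96
Re(z) = -47.52/21.96 = -2.1639
Im(z) = 26.28/21.96 = 1.1967

Re(z) = -2.1639, Im(z) = 1.1967


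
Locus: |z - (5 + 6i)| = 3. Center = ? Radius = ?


|z - z0| = r is a circle with center z0 and radius r.
Center = (5, 6), radius = 3

Circle with center (5, 6) and radius 3


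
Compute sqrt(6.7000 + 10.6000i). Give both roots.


|z| = sqrt(44.89+112.36) = 12.5399
sqrt((|z|+a)/2) = sqrt((12.5399+6.7)/2) = sqrt(9.6200) = 3.1016
sqrt((|z|-a)/2) = sqrt((12.5399-6.7)/2) = sqrt(2.9200) = 1.7088

±(3.1016 + 1.7088i) i.e. 3.1016 + 1.7088i and -3.1016 - 1.7088i


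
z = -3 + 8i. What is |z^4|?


|z| = sqrt(9+64) = sqrt(73) = 8.5440
|z^4| = |z|^4 = (sqrt(73))^4 = 73^2 = 5329

|z^4| = 5329


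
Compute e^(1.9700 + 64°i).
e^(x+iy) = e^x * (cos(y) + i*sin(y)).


e^1.9700 = 7.1707
cos(64°) = 0.43837
sin(64°) = 0.8988
Real = 7.1707*0.43837 = 3.1434
Imag = 7.1707*0.8988 = 6.4450

3.1434 + 6.4450i


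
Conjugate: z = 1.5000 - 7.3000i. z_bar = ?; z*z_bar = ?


z_bar = 1.5000 + 7.3000i
z*z_bar = 1.5^2 + (-7.3)^2 = 2.25 + 53.29 = 55.54

z_bar = 1.5000 + 7.3000i, z*z_bar = 55.54


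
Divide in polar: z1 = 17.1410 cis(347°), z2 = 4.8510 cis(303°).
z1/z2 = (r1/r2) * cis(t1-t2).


r = 17.1410 / 4.8510 = 3.5335
theta = 347° - 303° = 44° = 44° (mod 360)

3.5335 cis(44°)


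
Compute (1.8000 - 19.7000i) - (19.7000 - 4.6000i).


Real: 1.8 - 19.7 = -17.9
Imag: -19.7 + 4.6 = -15.1

-17.9000 - 15.1000i


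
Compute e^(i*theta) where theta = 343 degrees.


cos(343°) = 0.9563
sin(343°) = -0.2924

e^(i*343°) = 0.9563 - 0.2924i


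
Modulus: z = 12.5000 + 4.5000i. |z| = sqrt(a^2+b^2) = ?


|z| = sqrt(12.5^2 + 4.5^2) = sqrt(156.25 + 20.25) = sqrt(176.5) = 13.2853

|z| = 13.2853


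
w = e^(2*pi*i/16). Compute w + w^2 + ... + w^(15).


With w = e^(2*pi*i/16), all 16 of the 16th roots of unity w^0 = 1, w, ..., w^(15) sum to 0: 1 + w + ... + w^(15) = (1 - w^16)/(1 - w) = 0 since w^16 = 1, w ≠ 1.
Removing the root 1: w + w^2 + ... + w^(15) = 0 - 1 = -1

Sum = -1


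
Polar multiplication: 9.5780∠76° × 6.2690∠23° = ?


r = 9.5780 * 6.2690 = 60.0445
theta = 76° + 23° = 99° = 99° (mod 360)

60.0445 cis(99°)


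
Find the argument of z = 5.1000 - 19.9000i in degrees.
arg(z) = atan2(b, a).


Re = 5.1, Im = -19.9
arg = atan2(-19.9, 5.1) = -75.6255 degrees

arg(z) = -75.6255 degrees


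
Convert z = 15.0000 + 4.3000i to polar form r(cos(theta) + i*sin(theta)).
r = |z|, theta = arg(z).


r = sqrt(225+18.49) = sqrt(243.49) = 15.6042
theta = atan2(4.3, 15) = 15.9958 degrees

r = 15.6042, theta = 15.9958 degrees


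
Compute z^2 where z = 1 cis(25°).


r^2 = 1^2 = 1
n*theta = 2*25° = 50° = 50° (mod 360)
a = 1*cos(50°) = 0.6428
b = 1*sin(50°) = 0.7660

1 cis(50°) = 0.6428 + 0.7660i


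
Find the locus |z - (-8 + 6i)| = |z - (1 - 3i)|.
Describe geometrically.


Equal distances means the locus is the perpendicular bisector of z1 and z2.
Midpoint = ((-8+1)/2, (6+(-3))/2) = (-3.5000, 1.5000)

Perpendicular bisector through (-3.5000, 1.5000)


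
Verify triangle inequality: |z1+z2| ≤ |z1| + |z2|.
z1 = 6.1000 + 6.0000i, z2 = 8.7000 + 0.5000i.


|z1| = sqrt(6.1^2 + 6^2) = sqrt(73.21) = 8.5563
|z2| = sqrt(8.7^2 + 0.5^2) = sqrt(75.94) = 8.7144
z1+z2 = 14.8000 + 6.5000i
|z1+z2| = sqrt(261.29) = 16.1645
|z1|+|z2| = 8.5563 + 8.7144 = 17.2707

|z1+z2| = 16.1645 ≤ |z1|+|z2| = 17.2707 (verified)


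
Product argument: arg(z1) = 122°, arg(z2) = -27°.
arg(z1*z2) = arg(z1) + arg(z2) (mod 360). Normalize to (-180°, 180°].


arg(z1*z2) = 122° - 27° = 95°
Normalized to (-180°, 180°]: 95°

95°


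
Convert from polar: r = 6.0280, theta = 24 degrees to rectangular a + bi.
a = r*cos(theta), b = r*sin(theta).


a = 6.0280*cos(24°) = 6.0280*0.91355 = 5.5069
b = 6.0280*sin(24°) = 6.0280*0.40674 = 2.4518

5.5069 + 2.4518i


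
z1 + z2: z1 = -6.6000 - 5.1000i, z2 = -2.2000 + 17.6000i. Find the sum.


Real: -6.6 - 2.2 = -8.8
Imag: -5.1 + 17.6 = 12.5

-8.8000 + 12.5000i


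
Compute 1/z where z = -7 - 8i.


|z|^2 = 49+64 = 113
1/z = (-7 + 8i)/113

1/z = -0.0619 + 0.0708i


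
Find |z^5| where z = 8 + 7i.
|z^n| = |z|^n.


|z| = sqrt(64+49) = sqrt(113) = 10.6301
|z^5| = |z|^5 = (sqrt(113))^5 = 113^2 * sqrt(113) = 12769*sqrt(113)

|z^5| = 12769*sqrt(113) ≈ 135736.3319


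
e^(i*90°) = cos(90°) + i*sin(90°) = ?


cos(90°) = 0
sin(90°) = 1.0000

e^(i*90°) = 0 + 1.0000i


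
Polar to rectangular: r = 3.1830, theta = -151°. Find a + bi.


a = 3.1830*cos(-151°) = 3.1830*(-0.8746) = -2.7839
b = 3.1830*sin(-151°) = 3.1830*(-0.4848) = -1.5431

-2.7839 - 1.5431i


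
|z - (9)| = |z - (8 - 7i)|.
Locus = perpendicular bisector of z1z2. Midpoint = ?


Equal distances means the locus is the perpendicular bisector of z1 and z2.
Midpoint = ((9+8)/2, (0+(-7))/2) = (8.5000, -3.5000)

Perpendicular bisector through (8.5000, -3.5000)


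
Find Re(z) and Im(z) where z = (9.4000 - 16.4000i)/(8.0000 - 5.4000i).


Multiply by conjugate: (9.4000 - 16.4000i)(8.0000 + 5.4000i) / (8^2 + (-5.4)^2)
Numerator real = 9.4*8 - (16.4)*(-5.4) = 163.76
Numerator imag = -16.4*8 - 9.4*(-5.4) = -80.44
Denominator = 93.16
Re(z) = 163.76/93.16 = 1.7578
Im(z) = -80.44/93.16 = -0.8635

Re(z) = 1.7578, Im(z) = -0.8635


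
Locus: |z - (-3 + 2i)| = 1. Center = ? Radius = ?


|z - z0| = r is a circle with center z0 and radius r.
Center = (-3, 2), radius = 1

Circle with center (-3, 2) and radius 1


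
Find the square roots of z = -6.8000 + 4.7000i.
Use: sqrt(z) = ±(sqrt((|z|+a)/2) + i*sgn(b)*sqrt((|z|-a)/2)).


|z| = sqrt(46.24+22.09) = 8.2662
sqrt((|z|+a)/2) = sqrt((8.2662+(-6.8))/2) = sqrt(0.7331) = 0.8562
sqrt((|z|-a)/2) = sqrt((8.2662-(-6.8))/2) = sqrt(7.5331) = 2.7446

±(0.8562 + 2.7446i) i.e. 0.8562 + 2.7446i and -0.8562 - 2.7446i


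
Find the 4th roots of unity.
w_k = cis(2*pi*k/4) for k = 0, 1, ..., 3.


The 4th roots of unity are cis(360k/4°) for k=0..3
Angle step = 360/4 = 90°
Primitive root: cis(90°)
Primitive root = 0 + 1.0000i

4 roots at angles: 0°, 90°, 180°, 270°


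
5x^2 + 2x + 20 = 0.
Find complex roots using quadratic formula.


disc = 2^2 - 4*5*20 = 4 - 400 = -396
sqrt(|disc|) = sqrt(396) = 19.8997
Real part = -2/(2*5) = -0.2000
Imag part = 19.8997/(2*5) = 1.9900

-0.2000 ± 1.9900i


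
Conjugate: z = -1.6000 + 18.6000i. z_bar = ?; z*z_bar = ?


z_bar = -1.6000 - 18.6000i
z*z_bar = (-1.6)^2 + 18.6^2 = 2.56 + 345.96 = 348.52

z_bar = -1.6000 - 18.6000i, z*z_bar = 348.52


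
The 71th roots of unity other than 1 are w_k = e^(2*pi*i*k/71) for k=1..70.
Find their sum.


With w = e^(2*pi*i/71), all 71 of the 71th roots of unity w^0 = 1, w, ..., w^(70) sum to 0: 1 + w + ... + w^(70) = (1 - w^71)/(1 - w) = 0 since w^71 = 1, w ≠ 1.
Removing the root 1: w + w^2 + ... + w^(70) = 0 - 1 = -1

Sum = -1


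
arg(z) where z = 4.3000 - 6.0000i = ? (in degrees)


Re = 4.3, Im = -6
arg = atan2(-6, 4.3) = -54.3721 degrees

arg(z) = -54.3721 degrees


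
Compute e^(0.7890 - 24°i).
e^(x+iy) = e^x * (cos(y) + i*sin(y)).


e^0.7890 = 2.2012
cos(-24°) = 0.91355
sin(-24°) = -0.40674
Real = 2.2012*0.91355 = 2.0109
Imag = 2.2012*(-0.40674) = -0.8953

2.0109 - 0.8953i


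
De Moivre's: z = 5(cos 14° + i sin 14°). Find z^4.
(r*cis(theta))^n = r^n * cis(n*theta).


r^4 = 5^4 = 625
n*theta = 4*14° = 56° = 56° (mod 360)
a = 625*cos(56°) = 349.4956
b = 625*sin(56°) = 518.1485

625 cis(56°) = 349.4956 + 518.1485i


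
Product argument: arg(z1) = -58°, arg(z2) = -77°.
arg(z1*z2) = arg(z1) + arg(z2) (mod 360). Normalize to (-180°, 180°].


arg(z1*z2) = -58° - 77° = -135°
Normalized to (-180°, 180°]: -135°

-135°


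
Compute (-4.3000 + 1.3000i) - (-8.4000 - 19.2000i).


Real: -4.3 + 8.4 = 4.1
Imag: 1.3 + 19.2 = 20.5

4.1000 + 20.5000i


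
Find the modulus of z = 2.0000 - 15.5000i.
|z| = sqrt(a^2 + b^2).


|z| = sqrt(2^2 + (-15.5)^2) = sqrt(4 + 240.25) = sqrt(244.25) = 15.6285

|z| = 15.6285


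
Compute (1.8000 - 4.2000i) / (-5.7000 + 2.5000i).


Conjugate of z2 = -5.7000 - 2.5000i
Numerator: (1.8000 - 4.2000i)(-5.7000 - 2.5000i) = -20.7600 + 19.4400i
Denominator: (-5.7)^2 + 2.5^2 = 38.74
Result = (-20.7600 + 19.4400i)/38.74

-0.5359 + 0.5018i


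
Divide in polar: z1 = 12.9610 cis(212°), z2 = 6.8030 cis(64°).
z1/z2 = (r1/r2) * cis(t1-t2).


r = 12.9610 / 6.8030 = 1.9052
theta = 212° - 64° = 148° = 148° (mod 360)

1.9052 cis(148°)


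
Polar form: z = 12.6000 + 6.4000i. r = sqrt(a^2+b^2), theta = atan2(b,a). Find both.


r = sqrt(158.76+40.96) = sqrt(199.72) = 14.1322
theta = atan2(6.4, 12.6) = 26.9277 degrees

r = 14.1322, theta = 26.9277 degrees


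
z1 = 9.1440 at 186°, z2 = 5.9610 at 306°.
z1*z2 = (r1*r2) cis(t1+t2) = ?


r = 9.1440 * 5.9610 = 54.5074
theta = 186° + 306° = 492° = 132° (mod 360)

54.5074 cis(132°)


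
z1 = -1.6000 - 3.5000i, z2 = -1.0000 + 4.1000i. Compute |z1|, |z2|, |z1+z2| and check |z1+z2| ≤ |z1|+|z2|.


|z1| = sqrt((-1.6)^2 + (-3.5)^2) = sqrt(14.81) = 3.8484
|z2| = sqrt((-1)^2 + 4.1^2) = sqrt(17.81) = 4.2202
z1+z2 = -2.6000 + 0.6000i
|z1+z2| = sqrt(7.12) = 2.6683
|z1|+|z2| = 3.8484 + 4.2202 = 8.0686

|z1+z2| = 2.6683 ≤ |z1|+|z2| = 8.0686 (verified)


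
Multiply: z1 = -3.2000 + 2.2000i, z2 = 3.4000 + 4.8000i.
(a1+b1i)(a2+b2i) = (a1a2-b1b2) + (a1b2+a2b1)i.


Real = -3.2*3.4 - 2.2*4.8 = -10.88 - 10.56 = -21.44
Imag = -3.2*4.8 + 3.4*2.2 = -15.36 + 7.48 = -7.88

-21.4400 - 7.8800i


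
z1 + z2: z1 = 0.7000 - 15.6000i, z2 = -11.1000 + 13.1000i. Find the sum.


Real: 0.7 - 11.1 = -10.4
Imag: -15.6 + 13.1 = -2.5

-10.4000 - 2.5000i


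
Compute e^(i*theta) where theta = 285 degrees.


cos(285°) = 0.2588
sin(285°) = -0.9659

e^(i*285°) = 0.2588 - 0.9659i


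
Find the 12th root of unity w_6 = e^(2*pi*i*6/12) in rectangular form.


Angle = 360*6/12 = 180°
a = cos(180°) = -1.0000
b = sin(180°) = 0

-1.0000 + 0i


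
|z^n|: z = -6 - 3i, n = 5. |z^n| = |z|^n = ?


|z| = sqrt(36+9) = sqrt(45) = 6.7082
|z^5| = |z|^5 = (sqrt(45))^5 = 45^2 * sqrt(45) = 2025*sqrt(45)

|z^5| = 2025*sqrt(45) ≈ 13584.1130


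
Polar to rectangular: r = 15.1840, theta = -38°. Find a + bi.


a = 15.1840*cos(-38°) = 15.1840*0.788011 = 11.9652
b = 15.1840*sin(-38°) = 15.1840*(-0.61566) = -9.3482

11.9652 - 9.3482i


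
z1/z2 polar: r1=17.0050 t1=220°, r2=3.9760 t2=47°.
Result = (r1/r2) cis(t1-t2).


r = 17.0050 / 3.9760 = 4.2769
theta = 220° - 47° = 173° = 173° (mod 360)

4.2769 cis(173°)


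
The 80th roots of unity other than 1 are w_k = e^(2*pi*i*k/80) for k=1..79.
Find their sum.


With w = e^(2*pi*i/80), all 80 of the 80th roots of unity w^0 = 1, w, ..., w^(79) sum to 0: 1 + w + ... + w^(79) = (1 - w^80)/(1 - w) = 0 since w^80 = 1, w ≠ 1.
Removing the root 1: w + w^2 + ... + w^(79) = 0 - 1 = -1

Sum = -1


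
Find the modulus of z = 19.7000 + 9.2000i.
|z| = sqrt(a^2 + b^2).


|z| = sqrt(19.7^2 + 9.2^2) = sqrt(388.09 + 84.64) = sqrt(472.73) = 21.7424

|z| = 21.7424


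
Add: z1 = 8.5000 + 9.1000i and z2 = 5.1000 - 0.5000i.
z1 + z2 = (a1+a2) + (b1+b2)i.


Real: 8.5 + 5.1 = 13.6
Imag: 9.1 - 0.5 = 8.6

13.6000 + 8.6000i


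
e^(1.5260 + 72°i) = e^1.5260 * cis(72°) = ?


e^1.5260 = 4.5997
cos(72°) = 0.30902
sin(72°) = 0.95106
Real = 4.5997*0.30902 = 1.4214
Imag = 4.5997*0.95106 = 4.3746

1.4214 + 4.3746i


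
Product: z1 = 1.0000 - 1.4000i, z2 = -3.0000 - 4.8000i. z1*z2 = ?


Real = 1*(-3) - (-1.4)*(-4.8) = -3 - 6.72 = -9.72
Imag = 1*(-4.8) - (3)*(-1.4) = -4.8 + 4.2 = -0.6

-9.7200 - 0.6000i


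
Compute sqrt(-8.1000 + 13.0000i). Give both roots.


|z| = sqrt(65.61+169) = 15.3170
sqrt((|z|+a)/2) = sqrt((15.3170+(-8.1))/2) = sqrt(3.6085) = 1.8996
sqrt((|z|-a)/2) = sqrt((15.3170-(-8.1))/2) = sqrt(11.7085) = 3.4218

±(1.8996 + 3.4218i) i.e. 1.8996 + 3.4218i and -1.8996 - 3.4218i


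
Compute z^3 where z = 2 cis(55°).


r^3 = 2^3 = 8
n*theta = 3*55° = 165° = 165° (mod 360)
a = 8*cos(165°) = -7.7274
b = 8*sin(165°) = 2.0706

8 cis(165°) = -7.7274 + 2.0706i


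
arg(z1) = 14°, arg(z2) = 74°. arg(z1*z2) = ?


arg(z1*z2) = 14° + 74° = 88°
Normalized to (-180°, 180°]: 88°

88°


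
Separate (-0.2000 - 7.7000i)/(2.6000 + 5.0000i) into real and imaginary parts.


Multiply by conjugate: (-0.2000 - 7.7000i)(2.6000 - 5.0000i) / (2.6^2 + 5^2)
Numerator real = -0.2*2.6 - (7.7)*5 = -39.02
Numerator imag = -7.7*2.6 - (-0.2)*5 = -19.02
Denominator = 31.76
Re(z) = -39.02/31.76 = -1.2286
Im(z) = -19.02/31.76 = -0.5989

Re(z) = -1.2286, Im(z) = -0.5989


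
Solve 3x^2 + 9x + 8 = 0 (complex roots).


disc = 9^2 - 4*3*8 = 81 - 96 = -15
sqrt(|disc|) = sqrt(15) = 3.8730
Real part = -9/(2*3) = -1.5000
Imag part = 3.8730/(2*3) = 0.6455

-1.5000 ± 0.6455i


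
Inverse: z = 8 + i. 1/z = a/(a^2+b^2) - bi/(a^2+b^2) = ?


|z|^2 = 64+1 = 65
1/z = (8 - 1i)/65

1/z = 0.1231 - 0.0154i


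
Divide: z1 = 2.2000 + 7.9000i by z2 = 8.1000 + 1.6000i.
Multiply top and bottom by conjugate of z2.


Conjugate of z2 = 8.1000 - 1.6000i
Numerator: (2.2000 + 7.9000i)(8.1000 - 1.6000i) = 30.4600 + 60.4700i
Denominator: 8.1^2 + 1.6^2 = 68.17
Result = (30.4600 + 60.4700i)/68.17

0.4468 + 0.8870i


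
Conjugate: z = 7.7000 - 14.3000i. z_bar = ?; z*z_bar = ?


z_bar = 7.7000 + 14.3000i
z*z_bar = 7.7^2 + (-14.3)^2 = 59.29 + 204.49 = 263.78

z_bar = 7.7000 + 14.3000i, z*z_bar = 263.78


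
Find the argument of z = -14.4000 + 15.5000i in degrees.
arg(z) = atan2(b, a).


Re = -14.4, Im = 15.5
arg = atan2(15.5, -14.4) = 132.8931 degrees

arg(z) = 132.8931 degrees


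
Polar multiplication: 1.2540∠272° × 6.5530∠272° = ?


r = 1.2540 * 6.5530 = 8.2175
theta = 272° + 272° = 544° = 184° (mod 360)

8.2175 cis(184°)


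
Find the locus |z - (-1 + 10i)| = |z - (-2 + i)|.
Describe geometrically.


Equal distances means the locus is the perpendicular bisector of z1 and z2.
Midpoint = ((-1+(-2))/2, (10+1)/2) = (-1.5000, 5.5000)

Perpendicular bisector through (-1.5000, 5.5000)


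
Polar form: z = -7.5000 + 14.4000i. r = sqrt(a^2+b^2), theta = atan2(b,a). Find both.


r = sqrt(56.25+207.36) = sqrt(263.61) = 16.2361
theta = atan2(14.4, -7.5) = 117.5120 degrees

r = 16.2361, theta = 117.5120 degrees


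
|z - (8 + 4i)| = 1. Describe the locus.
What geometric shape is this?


|z - z0| = r is a circle with center z0 and radius r.
Center = (8, 4), radius = 1

Circle with center (8, 4) and radius 1


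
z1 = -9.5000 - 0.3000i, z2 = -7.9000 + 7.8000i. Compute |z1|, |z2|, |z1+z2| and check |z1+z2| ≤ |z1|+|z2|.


|z1| = sqrt((-9.5)^2 + (-0.3)^2) = sqrt(90.34) = 9.5047
|z2| = sqrt((-7.9)^2 + 7.8^2) = sqrt(123.25) = 11.1018
z1+z2 = -17.4000 + 7.5000i
|z1+z2| = sqrt(359.01) = 18.9476
|z1|+|z2| = 9.5047 + 11.1018 = 20.6065

|z1+z2| = 18.9476 ≤ |z1|+|z2| = 20.6065 (verified)


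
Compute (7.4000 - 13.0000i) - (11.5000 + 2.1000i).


Real: 7.4 - 11.5 = -4.1
Imag: -13 - 2.1 = -15.1

-4.1000 - 15.1000i


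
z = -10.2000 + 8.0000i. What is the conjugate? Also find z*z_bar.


z_bar = -10.2000 - 8.0000i
z*z_bar = (-10.2)^2 + 8^2 = 104.04 + 64 = 168.04

z_bar = -10.2000 - 8.0000i, z*z_bar = 168.04


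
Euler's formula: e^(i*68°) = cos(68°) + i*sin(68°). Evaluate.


cos(68°) = 0.3746
sin(68°) = 0.9272

e^(i*68°) = 0.3746 + 0.9272i


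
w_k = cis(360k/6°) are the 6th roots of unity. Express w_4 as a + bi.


Angle = 360*4/6 = 240°
a = cos(240°) = -0.5000
b = sin(240°) = -0.8660

-0.5000 - 0.8660i


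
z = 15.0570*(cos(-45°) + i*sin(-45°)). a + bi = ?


a = 15.0570*cos(-45°) = 15.0570*0.707107 = 10.6469
b = 15.0570*sin(-45°) = 15.0570*(-0.707107) = -10.6469

10.6469 - 10.6469i


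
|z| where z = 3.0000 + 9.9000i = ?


|z| = sqrt(3^2 + 9.9^2) = sqrt(9 + 98.01) = sqrt(107.01) = 10.3446

|z| = 10.3446


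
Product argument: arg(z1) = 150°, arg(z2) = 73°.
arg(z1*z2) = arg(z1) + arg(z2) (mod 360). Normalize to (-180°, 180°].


arg(z1*z2) = 150° + 73° = 223°
Normalized to (-180°, 180°]: -137°

-137°


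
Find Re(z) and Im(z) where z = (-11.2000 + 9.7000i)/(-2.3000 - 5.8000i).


Multiply by conjugate: (-11.2000 + 9.7000i)(-2.3000 + 5.8000i) / ((-2.3)^2 + (-5.8)^2)
Numerator real = -11.2*(-2.3) + 9.7*(-5.8) = -30.5
Numerator imag = 9.7*(-2.3) - (-11.2)*(-5.8) = -87.27
Denominator = 38.93
Re(z) = -30.5/38.93 = -0.7835
Im(z) = -87.27/38.93 = -2.2417

Re(z) = -0.7835, Im(z) = -2.2417


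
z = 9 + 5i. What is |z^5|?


|z| = sqrt(81+25) = sqrt(106) = 10.2956
|z^5| = |z|^5 = (sqrt(106))^5 = 106^2 * sqrt(106) = 11236*sqrt(106)

|z^5| = 11236*sqrt(106) ≈ 115681.7003


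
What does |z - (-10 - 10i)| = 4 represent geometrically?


|z - z0| = r is a circle with center z0 and radius r.
Center = (-10, -10), radius = 4

Circle with center (-10, -10) and radius 4


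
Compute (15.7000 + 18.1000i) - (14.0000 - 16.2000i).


Real: 15.7 - 14 = 1.7
Imag: 18.1 + 16.2 = 34.3

1.7000 + 34.3000i


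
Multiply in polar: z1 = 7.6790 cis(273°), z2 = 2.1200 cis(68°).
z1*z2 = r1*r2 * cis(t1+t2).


r = 7.6790 * 2.1200 = 16.2795
theta = 273° + 68° = 341° = 341° (mod 360)

16.2795 cis(341°)


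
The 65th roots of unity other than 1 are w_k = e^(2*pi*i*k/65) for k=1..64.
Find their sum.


With w = e^(2*pi*i/65), all 65 of the 65th roots of unity w^0 = 1, w, ..., w^(64) sum to 0: 1 + w + ... + w^(64) = (1 - w^65)/(1 - w) = 0 since w^65 = 1, w ≠ 1.
Removing the root 1: w + w^2 + ... + w^(64) = 0 - 1 = -1

Sum = -1


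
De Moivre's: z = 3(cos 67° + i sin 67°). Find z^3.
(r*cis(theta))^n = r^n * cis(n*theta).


r^3 = 3^3 = 27
n*theta = 3*67° = 201° = 201° (mod 360)
a = 27*cos(201°) = -25.2067
b = 27*sin(201°) = -9.6759

27 cis(201°) = -25.2067 - 9.6759i


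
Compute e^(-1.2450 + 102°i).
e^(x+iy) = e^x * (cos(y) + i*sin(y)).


e^-1.2450 = 0.2879
cos(102°) = -0.2079
sin(102°) = 0.9781
Real = 0.2879*(-0.2079) = -0.0599
Imag = 0.2879*0.9781 = 0.2816

-0.0599 + 0.2816i


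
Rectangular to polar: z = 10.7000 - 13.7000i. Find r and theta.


r = sqrt(114.49+187.69) = sqrt(302.18) = 17.3833
theta = atan2(-13.7, 10.7) = -52.0094 degrees

r = 17.3833, theta = -52.0094 degrees


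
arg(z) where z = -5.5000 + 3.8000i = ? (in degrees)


Re = -5.5, Im = 3.8
arg = atan2(3.8, -5.5) = 145.3591 degrees

arg(z) = 145.3591 degrees


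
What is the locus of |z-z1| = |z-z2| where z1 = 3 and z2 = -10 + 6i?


Equal distances means the locus is the perpendicular bisector of z1 and z2.
Midpoint = ((3+(-10))/2, (0+6)/2) = (-3.5000, 3.0000)

Perpendicular bisector through (-3.5000, 3.0000)


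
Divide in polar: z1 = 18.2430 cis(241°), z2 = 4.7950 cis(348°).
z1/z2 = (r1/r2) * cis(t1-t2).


r = 18.2430 / 4.7950 = 3.8046
theta = 241° - 348° = -107° = 253° (mod 360)

3.8046 cis(253°)


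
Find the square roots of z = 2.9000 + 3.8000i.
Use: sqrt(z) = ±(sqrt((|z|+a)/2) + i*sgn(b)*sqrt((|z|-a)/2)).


|z| = sqrt(8.41+14.44) = 4.7802
sqrt((|z|+a)/2) = sqrt((4.7802+2.9)/2) = sqrt(3.8401) = 1.9596
sqrt((|z|-a)/2) = sqrt((4.7802-2.9)/2) = sqrt(0.9401) = 0.9696

±(1.9596 + 0.9696i) i.e. 1.9596 + 0.9696i and -1.9596 - 0.9696i


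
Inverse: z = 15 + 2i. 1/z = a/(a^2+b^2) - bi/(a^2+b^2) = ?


|z|^2 = 225+4 = 229
1/z = (15 - 2i)/229

1/z = 0.0655 - 0.0087i


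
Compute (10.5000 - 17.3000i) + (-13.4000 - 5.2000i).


Real: 10.5 - 13.4 = -2.9
Imag: -17.3 - 5.2 = -22.5

-2.9000 - 22.5000i


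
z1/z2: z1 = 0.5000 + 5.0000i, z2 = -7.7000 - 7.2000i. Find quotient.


Conjugate of z2 = -7.7000 + 7.2000i
Numerator: (0.5000 + 5.0000i)(-7.7000 + 7.2000i) = -39.8500 - 34.9000i
Denominator: (-7.7)^2 + (-7.2)^2 = 111.13
Result = (-39.8500 - 34.9000i)/111.13

-0.3586 - 0.3140i


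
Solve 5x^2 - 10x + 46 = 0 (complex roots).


disc = (-10)^2 - 4*5*46 = 100 - 920 = -820
sqrt(|disc|) = sqrt(820) = 28.6356
Real part = 10/(2*5) = 1.0000
Imag part = 28.6356/(2*5) = 2.8636

1.0000 ± 2.8636i


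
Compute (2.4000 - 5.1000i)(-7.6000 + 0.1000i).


Real = 2.4*(-7.6) - (-5.1)*0.1 = -18.24 - (-0.51) = -17.73
Imag = 2.4*0.1 - (7.6)*(-5.1) = 0.24 + 38.76 = 39

-17.7300 + 39.0000i


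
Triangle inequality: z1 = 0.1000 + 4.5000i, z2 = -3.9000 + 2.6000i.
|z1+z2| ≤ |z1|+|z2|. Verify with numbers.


|z1| = sqrt(0.1^2 + 4.5^2) = sqrt(20.26) = 4.5011
|z2| = sqrt((-3.9)^2 + 2.6^2) = sqrt(21.97) = 4.6872
z1+z2 = -3.8000 + 7.1000i
|z1+z2| = sqrt(64.85) = 8.0529
|z1|+|z2| = 4.5011 + 4.6872 = 9.1883

|z1+z2| = 8.0529 ≤ |z1|+|z2| = 9.1883 (verified)


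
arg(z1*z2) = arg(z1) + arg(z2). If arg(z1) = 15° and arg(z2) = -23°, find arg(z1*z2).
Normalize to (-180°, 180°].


arg(z1*z2) = 15° - 23° = -8°
Normalized to (-180°, 180°]: -8°

-8°


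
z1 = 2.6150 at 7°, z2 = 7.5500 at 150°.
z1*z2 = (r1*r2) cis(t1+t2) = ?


r = 2.6150 * 7.5500 = 19.7432
theta = 7° + 150° = 157° = 157° (mod 360)

19.7432 cis(157°)
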